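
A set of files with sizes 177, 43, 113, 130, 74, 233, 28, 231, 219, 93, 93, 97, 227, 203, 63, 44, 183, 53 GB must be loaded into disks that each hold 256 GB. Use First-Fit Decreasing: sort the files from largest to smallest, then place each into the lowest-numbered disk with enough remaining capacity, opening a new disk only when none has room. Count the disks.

10 disks

Sorted descending: 233, 231, 227, 219, 203, 183, 177, 130, 113, 97, 93, 93, 74, 63, 53, 44, 43, 28.
233 GB → disk 1 (remaining 23 GB)
231 GB → disk 2 (remaining 25 GB)
227 GB → disk 3 (remaining 29 GB)
219 GB → disk 4 (remaining 37 GB)
203 GB → disk 5 (remaining 53 GB)
183 GB → disk 6 (remaining 73 GB)
177 GB → disk 7 (remaining 79 GB)
130 GB → disk 8 (remaining 126 GB)
113 GB → disk 8 (remaining 13 GB)
97 GB → disk 9 (remaining 159 GB)
93 GB → disk 9 (remaining 66 GB)
93 GB → disk 10 (remaining 163 GB)
74 GB → disk 7 (remaining 5 GB)
63 GB → disk 6 (remaining 10 GB)
53 GB → disk 5 (remaining 0 GB)
44 GB → disk 9 (remaining 22 GB)
43 GB → disk 10 (remaining 120 GB)
28 GB → disk 3 (remaining 1 GB)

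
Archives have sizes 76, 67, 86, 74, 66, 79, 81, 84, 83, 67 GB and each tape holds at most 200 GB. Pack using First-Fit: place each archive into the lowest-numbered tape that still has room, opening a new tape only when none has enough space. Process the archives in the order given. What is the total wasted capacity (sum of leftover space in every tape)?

237

tape 1: place 76 GB, 124 GB left
tape 1: place 67 GB, 57 GB left
tape 2: place 86 GB, 114 GB left
tape 2: place 74 GB, 40 GB left
tape 3: place 66 GB, 134 GB left
tape 3: place 79 GB, 55 GB left
tape 4: place 81 GB, 119 GB left
tape 4: place 84 GB, 35 GB left
tape 5: place 83 GB, 117 GB left
tape 5: place 67 GB, 50 GB left
5 tapes × 200 GB = 1000 GB; used 763 GB; unused 237 GB.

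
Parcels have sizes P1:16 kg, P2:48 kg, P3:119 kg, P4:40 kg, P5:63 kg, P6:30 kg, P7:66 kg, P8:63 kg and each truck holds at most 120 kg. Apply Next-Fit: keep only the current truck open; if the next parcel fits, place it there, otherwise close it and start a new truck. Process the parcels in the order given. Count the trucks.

P1 (16 kg) → truck 1 (remaining 104 kg)
P2 (48 kg) → truck 1 (remaining 56 kg)
P3 (119 kg) → truck 2 (remaining 1 kg)
P4 (40 kg) → truck 3 (remaining 80 kg)
P5 (63 kg) → truck 3 (remaining 17 kg)
P6 (30 kg) → truck 4 (remaining 90 kg)
P7 (66 kg) → truck 4 (remaining 24 kg)
P8 (63 kg) → truck 5 (remaining 57 kg)
Final trucks: [16,48] [119] [40,63] [30,66] [63].

5 trucks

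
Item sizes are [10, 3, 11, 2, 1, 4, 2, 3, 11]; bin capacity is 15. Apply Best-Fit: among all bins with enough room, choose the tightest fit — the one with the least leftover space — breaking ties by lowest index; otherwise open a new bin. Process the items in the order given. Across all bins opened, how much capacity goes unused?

13

bin 1: place 10, 5 left
bin 1: place 3, 2 left
bin 2: place 11, 4 left
bin 1: place 2, 0 left
bin 2: place 1, 3 left
bin 3: place 4, 11 left
bin 2: place 2, 1 left
bin 3: place 3, 8 left
bin 4: place 11, 4 left
4 bins × 15 = 60; used 47; unused 13.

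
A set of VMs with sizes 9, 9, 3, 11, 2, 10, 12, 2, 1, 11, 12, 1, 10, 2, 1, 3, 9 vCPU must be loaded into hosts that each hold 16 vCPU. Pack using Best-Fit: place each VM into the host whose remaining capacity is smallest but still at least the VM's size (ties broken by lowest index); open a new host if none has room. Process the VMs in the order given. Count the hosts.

9 vCPU → host 1 (remaining 7 vCPU)
9 vCPU → host 2 (remaining 7 vCPU)
3 vCPU → host 1 (remaining 4 vCPU)
11 vCPU → host 3 (remaining 5 vCPU)
2 vCPU → host 1 (remaining 2 vCPU)
10 vCPU → host 4 (remaining 6 vCPU)
12 vCPU → host 5 (remaining 4 vCPU)
2 vCPU → host 1 (remaining 0 vCPU)
1 vCPU → host 5 (remaining 3 vCPU)
11 vCPU → host 6 (remaining 5 vCPU)
12 vCPU → host 7 (remaining 4 vCPU)
1 vCPU → host 5 (remaining 2 vCPU)
10 vCPU → host 8 (remaining 6 vCPU)
2 vCPU → host 5 (remaining 0 vCPU)
1 vCPU → host 7 (remaining 3 vCPU)
3 vCPU → host 7 (remaining 0 vCPU)
9 vCPU → host 9 (remaining 7 vCPU)
Final hosts: [9,3,2,2] [9] [11] [10] [12,1,1,2] [11] [12,1,3] [10] [9].

9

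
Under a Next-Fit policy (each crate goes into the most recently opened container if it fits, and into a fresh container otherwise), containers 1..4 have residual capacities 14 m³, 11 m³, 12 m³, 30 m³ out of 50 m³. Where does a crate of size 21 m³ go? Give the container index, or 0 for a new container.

4

Next-Fit only looks at container 4, which has 30 m³ free.
21 m³ fits there.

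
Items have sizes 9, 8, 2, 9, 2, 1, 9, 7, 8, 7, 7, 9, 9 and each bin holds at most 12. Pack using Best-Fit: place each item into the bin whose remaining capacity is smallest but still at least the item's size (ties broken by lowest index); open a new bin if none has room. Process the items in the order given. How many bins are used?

Put 9 in bin 1; 3 remain.
Put 8 in bin 2; 4 remain.
Put 2 in bin 1; 1 remain.
Put 9 in bin 3; 3 remain.
Put 2 in bin 3; 1 remain.
Put 1 in bin 1; 0 remain.
Put 9 in bin 4; 3 remain.
Put 7 in bin 5; 5 remain.
Put 8 in bin 6; 4 remain.
Put 7 in bin 7; 5 remain.
Put 7 in bin 8; 5 remain.
Put 9 in bin 9; 3 remain.
Put 9 in bin 10; 3 remain.
Final bins: [9,2,1] [8] [9,2] [9] [7] [8] [7] [7] [9] [9].

10 bins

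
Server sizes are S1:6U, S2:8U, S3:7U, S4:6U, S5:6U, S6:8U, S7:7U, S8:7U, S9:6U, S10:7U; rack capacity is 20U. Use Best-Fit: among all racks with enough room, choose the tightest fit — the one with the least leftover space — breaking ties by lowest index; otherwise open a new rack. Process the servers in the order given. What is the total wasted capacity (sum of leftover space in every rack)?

rack 1: place S1 (6U), 14U left
rack 1: place S2 (8U), 6U left
rack 2: place S3 (7U), 13U left
rack 1: place S4 (6U), 0U left
rack 2: place S5 (6U), 7U left
rack 3: place S6 (8U), 12U left
rack 2: place S7 (7U), 0U left
rack 3: place S8 (7U), 5U left
rack 4: place S9 (6U), 14U left
rack 4: place S10 (7U), 7U left
4 racks × 20U = 80U; used 68U; unused 12U.

12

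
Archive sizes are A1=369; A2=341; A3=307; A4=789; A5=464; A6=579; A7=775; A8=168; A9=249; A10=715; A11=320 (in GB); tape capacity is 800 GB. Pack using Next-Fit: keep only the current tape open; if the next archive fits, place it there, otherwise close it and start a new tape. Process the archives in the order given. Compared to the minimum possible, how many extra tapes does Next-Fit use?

2

Next-Fit: [369,341] [307] [789] [464] [579] [775] [168,249] [715] [320] → 9 tapes.
Total size 5076 GB; any packing needs at least ⌈5076/800⌉ = 7 tapes.
An optimal packing achieves that bound: [789] [775] [715] [579,168] [464,320] [369,341] [307,249] → 7 tapes.
Excess: 9 − 7 = 2.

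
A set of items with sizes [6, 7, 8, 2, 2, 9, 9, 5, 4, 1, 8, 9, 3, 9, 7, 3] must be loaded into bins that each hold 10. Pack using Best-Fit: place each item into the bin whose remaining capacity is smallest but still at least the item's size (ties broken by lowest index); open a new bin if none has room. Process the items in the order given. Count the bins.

6 → bin 1 (remaining 4)
7 → bin 2 (remaining 3)
8 → bin 3 (remaining 2)
2 → bin 3 (remaining 0)
2 → bin 2 (remaining 1)
9 → bin 4 (remaining 1)
9 → bin 5 (remaining 1)
5 → bin 6 (remaining 5)
4 → bin 1 (remaining 0)
1 → bin 2 (remaining 0)
8 → bin 7 (remaining 2)
9 → bin 8 (remaining 1)
3 → bin 6 (remaining 2)
9 → bin 9 (remaining 1)
7 → bin 10 (remaining 3)
3 → bin 10 (remaining 0)

10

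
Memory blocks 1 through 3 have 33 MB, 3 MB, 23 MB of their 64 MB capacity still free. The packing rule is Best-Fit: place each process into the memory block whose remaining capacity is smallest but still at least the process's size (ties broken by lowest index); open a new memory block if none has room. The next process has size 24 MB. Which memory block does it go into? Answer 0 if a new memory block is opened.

Memory blocks with room: memory block 1 (33 MB).
Tightest fit is memory block 1 with 33 MB free.

1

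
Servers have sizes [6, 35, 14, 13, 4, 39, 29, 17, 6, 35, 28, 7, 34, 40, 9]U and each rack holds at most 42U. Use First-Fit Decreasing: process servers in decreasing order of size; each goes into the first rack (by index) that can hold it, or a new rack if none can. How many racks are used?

Sorted descending: 40, 39, 35, 35, 34, 29, 28, 17, 14, 13, 9, 7, 6, 6, 4.
40U → rack 1 (remaining 2U)
39U → rack 2 (remaining 3U)
35U → rack 3 (remaining 7U)
35U → rack 4 (remaining 7U)
34U → rack 5 (remaining 8U)
29U → rack 6 (remaining 13U)
28U → rack 7 (remaining 14U)
17U → rack 8 (remaining 25U)
14U → rack 7 (remaining 0U)
13U → rack 6 (remaining 0U)
9U → rack 8 (remaining 16U)
7U → rack 3 (remaining 0U)
6U → rack 4 (remaining 1U)
6U → rack 5 (remaining 2U)
4U → rack 8 (remaining 12U)

8 racks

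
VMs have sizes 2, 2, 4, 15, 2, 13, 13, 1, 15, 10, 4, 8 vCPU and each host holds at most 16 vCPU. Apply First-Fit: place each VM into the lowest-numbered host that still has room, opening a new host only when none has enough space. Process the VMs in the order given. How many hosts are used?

7 hosts

Put 2 vCPU in host 1; 14 vCPU remain.
Put 2 vCPU in host 1; 12 vCPU remain.
Put 4 vCPU in host 1; 8 vCPU remain.
Put 15 vCPU in host 2; 1 vCPU remain.
Put 2 vCPU in host 1; 6 vCPU remain.
Put 13 vCPU in host 3; 3 vCPU remain.
Put 13 vCPU in host 4; 3 vCPU remain.
Put 1 vCPU in host 1; 5 vCPU remain.
Put 15 vCPU in host 5; 1 vCPU remain.
Put 10 vCPU in host 6; 6 vCPU remain.
Put 4 vCPU in host 1; 1 vCPU remain.
Put 8 vCPU in host 7; 8 vCPU remain.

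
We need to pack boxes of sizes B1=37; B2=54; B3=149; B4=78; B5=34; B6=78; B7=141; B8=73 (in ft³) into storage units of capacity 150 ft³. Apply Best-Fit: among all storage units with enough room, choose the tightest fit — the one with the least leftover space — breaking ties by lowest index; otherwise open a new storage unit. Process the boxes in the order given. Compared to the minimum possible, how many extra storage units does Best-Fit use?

Best-Fit: [37,54,34] [149] [78] [78] [141] [73] → 6 storage units.
Total size 644 ft³; any packing needs at least ⌈644/150⌉ = 5 storage units.
An optimal packing achieves that bound: [149] [141] [78,54] [78,37,34] [73] → 5 storage units.
Excess: 6 − 5 = 1.

1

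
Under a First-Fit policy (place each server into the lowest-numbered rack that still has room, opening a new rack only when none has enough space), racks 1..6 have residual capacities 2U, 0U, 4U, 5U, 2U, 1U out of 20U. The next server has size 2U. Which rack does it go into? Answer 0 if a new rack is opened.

Racks with room: rack 1 (2U), rack 3 (4U), rack 4 (5U), rack 5 (2U).
The first with room is rack 1.

1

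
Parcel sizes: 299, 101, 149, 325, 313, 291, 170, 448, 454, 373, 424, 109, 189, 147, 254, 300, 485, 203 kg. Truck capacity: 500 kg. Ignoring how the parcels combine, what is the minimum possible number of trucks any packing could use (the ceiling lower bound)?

Total size = 299 + 101 + 149 + 325 + 313 + 291 + 170 + 448 + 454 + 373 + 424 + 109 + 189 + 147 + 254 + 300 + 485 + 203 = 5034 kg.
⌈5034 / 500⌉ = 11.

11 trucks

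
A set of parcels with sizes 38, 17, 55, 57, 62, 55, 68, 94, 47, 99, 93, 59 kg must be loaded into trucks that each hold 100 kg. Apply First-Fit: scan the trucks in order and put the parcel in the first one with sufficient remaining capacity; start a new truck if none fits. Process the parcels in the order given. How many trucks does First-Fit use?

11

truck 1: place 38 kg, 62 kg left
truck 1: place 17 kg, 45 kg left
truck 2: place 55 kg, 45 kg left
truck 3: place 57 kg, 43 kg left
truck 4: place 62 kg, 38 kg left
truck 5: place 55 kg, 45 kg left
truck 6: place 68 kg, 32 kg left
truck 7: place 94 kg, 6 kg left
truck 8: place 47 kg, 53 kg left
truck 9: place 99 kg, 1 kg left
truck 10: place 93 kg, 7 kg left
truck 11: place 59 kg, 41 kg left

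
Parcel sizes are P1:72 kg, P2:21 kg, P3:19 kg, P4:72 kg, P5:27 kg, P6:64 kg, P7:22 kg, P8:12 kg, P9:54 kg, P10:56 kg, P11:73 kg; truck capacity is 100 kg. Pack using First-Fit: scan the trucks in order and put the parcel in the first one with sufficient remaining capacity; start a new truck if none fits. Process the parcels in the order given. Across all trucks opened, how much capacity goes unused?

P1 (72 kg) → truck 1 (remaining 28 kg)
P2 (21 kg) → truck 1 (remaining 7 kg)
P3 (19 kg) → truck 2 (remaining 81 kg)
P4 (72 kg) → truck 2 (remaining 9 kg)
P5 (27 kg) → truck 3 (remaining 73 kg)
P6 (64 kg) → truck 3 (remaining 9 kg)
P7 (22 kg) → truck 4 (remaining 78 kg)
P8 (12 kg) → truck 4 (remaining 66 kg)
P9 (54 kg) → truck 4 (remaining 12 kg)
P10 (56 kg) → truck 5 (remaining 44 kg)
P11 (73 kg) → truck 6 (remaining 27 kg)
6 trucks × 100 kg = 600 kg; used 492 kg; unused 108 kg.

108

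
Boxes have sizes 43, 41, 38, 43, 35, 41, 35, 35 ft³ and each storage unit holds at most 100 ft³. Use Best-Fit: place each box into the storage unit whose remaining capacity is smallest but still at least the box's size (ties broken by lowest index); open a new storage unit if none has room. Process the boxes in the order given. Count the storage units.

4

43 ft³ → storage unit 1 (remaining 57 ft³)
41 ft³ → storage unit 1 (remaining 16 ft³)
38 ft³ → storage unit 2 (remaining 62 ft³)
43 ft³ → storage unit 2 (remaining 19 ft³)
35 ft³ → storage unit 3 (remaining 65 ft³)
41 ft³ → storage unit 3 (remaining 24 ft³)
35 ft³ → storage unit 4 (remaining 65 ft³)
35 ft³ → storage unit 4 (remaining 30 ft³)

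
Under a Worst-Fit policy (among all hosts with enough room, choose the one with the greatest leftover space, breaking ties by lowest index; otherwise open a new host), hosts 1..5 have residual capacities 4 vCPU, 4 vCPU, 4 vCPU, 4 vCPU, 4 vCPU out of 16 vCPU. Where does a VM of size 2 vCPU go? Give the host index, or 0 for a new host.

Hosts with room: host 1 (4 vCPU), host 2 (4 vCPU), host 3 (4 vCPU), host 4 (4 vCPU), host 5 (4 vCPU).
Most room is host 1 with 4 vCPU free.

1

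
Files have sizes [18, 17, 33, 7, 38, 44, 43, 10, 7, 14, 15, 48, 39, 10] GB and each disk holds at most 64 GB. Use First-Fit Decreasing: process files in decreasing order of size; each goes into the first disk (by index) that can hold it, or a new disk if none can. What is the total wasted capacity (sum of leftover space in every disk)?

41

Sorted descending: 48, 44, 43, 39, 38, 33, 18, 17, 15, 14, 10, 10, 7, 7.
Put 48 GB in disk 1; 16 GB remain.
Put 44 GB in disk 2; 20 GB remain.
Put 43 GB in disk 3; 21 GB remain.
Put 39 GB in disk 4; 25 GB remain.
Put 38 GB in disk 5; 26 GB remain.
Put 33 GB in disk 6; 31 GB remain.
Put 18 GB in disk 2; 2 GB remain.
Put 17 GB in disk 3; 4 GB remain.
Put 15 GB in disk 1; 1 GB remain.
Put 14 GB in disk 4; 11 GB remain.
Put 10 GB in disk 4; 1 GB remain.
Put 10 GB in disk 5; 16 GB remain.
Put 7 GB in disk 5; 9 GB remain.
Put 7 GB in disk 5; 2 GB remain.
6 disks × 64 GB = 384 GB; used 343 GB; unused 41 GB.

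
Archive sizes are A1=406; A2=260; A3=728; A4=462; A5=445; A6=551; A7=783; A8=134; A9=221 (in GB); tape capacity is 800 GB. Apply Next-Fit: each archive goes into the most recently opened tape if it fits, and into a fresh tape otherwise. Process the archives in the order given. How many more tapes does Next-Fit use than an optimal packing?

Next-Fit: [406,260] [728] [462] [445] [551] [783] [134,221] → 7 tapes.
6 archives exceed 400 GB (half the capacity), and no two of those can share a tape, so at least 6 tapes are needed.
An optimal packing achieves that bound: [783] [728] [551,221] [462,260] [445,134] [406] → 6 tapes.
Excess: 7 − 6 = 1.

1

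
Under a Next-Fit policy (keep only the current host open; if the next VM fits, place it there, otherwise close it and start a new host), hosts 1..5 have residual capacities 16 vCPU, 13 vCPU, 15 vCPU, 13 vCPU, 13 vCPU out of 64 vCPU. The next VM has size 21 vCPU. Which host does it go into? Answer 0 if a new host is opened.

0

Next-Fit only looks at host 5, which has 13 vCPU free.
21 vCPU does not fit, so a new host is opened.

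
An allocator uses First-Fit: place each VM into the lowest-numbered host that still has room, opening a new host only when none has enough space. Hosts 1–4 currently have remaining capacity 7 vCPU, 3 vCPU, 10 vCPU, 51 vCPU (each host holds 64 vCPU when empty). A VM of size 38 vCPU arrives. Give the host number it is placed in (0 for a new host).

4

Hosts with room: host 4 (51 vCPU).
The first with room is host 4.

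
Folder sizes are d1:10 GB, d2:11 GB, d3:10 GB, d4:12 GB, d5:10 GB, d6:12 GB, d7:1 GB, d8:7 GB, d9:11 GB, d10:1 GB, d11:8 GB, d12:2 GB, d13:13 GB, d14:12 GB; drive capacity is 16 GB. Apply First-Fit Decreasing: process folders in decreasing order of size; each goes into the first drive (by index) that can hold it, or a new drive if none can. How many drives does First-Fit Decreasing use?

Sorted descending: 13, 12, 12, 12, 11, 11, 10, 10, 10, 8, 7, 2, 1, 1.
13 GB → drive 1 (remaining 3 GB)
12 GB → drive 2 (remaining 4 GB)
12 GB → drive 3 (remaining 4 GB)
12 GB → drive 4 (remaining 4 GB)
11 GB → drive 5 (remaining 5 GB)
11 GB → drive 6 (remaining 5 GB)
10 GB → drive 7 (remaining 6 GB)
10 GB → drive 8 (remaining 6 GB)
10 GB → drive 9 (remaining 6 GB)
8 GB → drive 10 (remaining 8 GB)
7 GB → drive 10 (remaining 1 GB)
2 GB → drive 1 (remaining 1 GB)
1 GB → drive 1 (remaining 0 GB)
1 GB → drive 2 (remaining 3 GB)
Final drives: [13,2,1] [12,1] [12] [12] [11] [11] [10] [10] [10] [8,7].

10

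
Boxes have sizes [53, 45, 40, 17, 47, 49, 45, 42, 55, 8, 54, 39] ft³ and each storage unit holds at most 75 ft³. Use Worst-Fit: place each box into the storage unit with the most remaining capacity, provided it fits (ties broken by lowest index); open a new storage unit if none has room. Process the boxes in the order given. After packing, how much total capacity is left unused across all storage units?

storage unit 1: place 53 ft³, 22 ft³ left
storage unit 2: place 45 ft³, 30 ft³ left
storage unit 3: place 40 ft³, 35 ft³ left
storage unit 3: place 17 ft³, 18 ft³ left
storage unit 4: place 47 ft³, 28 ft³ left
storage unit 5: place 49 ft³, 26 ft³ left
storage unit 6: place 45 ft³, 30 ft³ left
storage unit 7: place 42 ft³, 33 ft³ left
storage unit 8: place 55 ft³, 20 ft³ left
storage unit 7: place 8 ft³, 25 ft³ left
storage unit 9: place 54 ft³, 21 ft³ left
storage unit 10: place 39 ft³, 36 ft³ left
10 storage units × 75 ft³ = 750 ft³; used 494 ft³; unused 256 ft³.

256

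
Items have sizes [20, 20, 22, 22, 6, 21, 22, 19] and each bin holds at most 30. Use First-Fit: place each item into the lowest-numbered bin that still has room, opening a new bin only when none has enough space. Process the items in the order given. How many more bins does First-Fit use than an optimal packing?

First-Fit: [20,6] [20] [22] [22] [21] [22] [19] → 7 bins.
7 items exceed 15 (half the capacity), and no two of those can share a bin, so at least 7 bins are needed.
So 7 is already optimal.

0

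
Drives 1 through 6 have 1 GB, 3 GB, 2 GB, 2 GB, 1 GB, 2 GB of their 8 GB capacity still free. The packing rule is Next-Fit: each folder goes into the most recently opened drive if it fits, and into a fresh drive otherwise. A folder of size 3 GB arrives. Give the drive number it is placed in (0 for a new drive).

Next-Fit only looks at drive 6, which has 2 GB free.
3 GB does not fit, so a new drive is opened.

0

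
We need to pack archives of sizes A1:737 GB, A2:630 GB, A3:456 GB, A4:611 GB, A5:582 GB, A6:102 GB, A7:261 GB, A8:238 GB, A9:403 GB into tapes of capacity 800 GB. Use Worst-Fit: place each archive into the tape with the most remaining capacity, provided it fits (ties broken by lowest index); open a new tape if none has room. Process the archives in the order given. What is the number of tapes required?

7

tape 1: place A1 (737 GB), 63 GB left
tape 2: place A2 (630 GB), 170 GB left
tape 3: place A3 (456 GB), 344 GB left
tape 4: place A4 (611 GB), 189 GB left
tape 5: place A5 (582 GB), 218 GB left
tape 3: place A6 (102 GB), 242 GB left
tape 6: place A7 (261 GB), 539 GB left
tape 6: place A8 (238 GB), 301 GB left
tape 7: place A9 (403 GB), 397 GB left
Final tapes: [737] [630] [456,102] [611] [582] [261,238] [403].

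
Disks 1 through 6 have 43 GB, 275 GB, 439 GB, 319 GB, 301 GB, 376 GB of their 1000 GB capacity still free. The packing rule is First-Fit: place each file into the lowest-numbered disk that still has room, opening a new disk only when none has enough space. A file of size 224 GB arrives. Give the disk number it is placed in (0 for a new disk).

Disks with room: disk 2 (275 GB), disk 3 (439 GB), disk 4 (319 GB), disk 5 (301 GB), disk 6 (376 GB).
The first with room is disk 2.

2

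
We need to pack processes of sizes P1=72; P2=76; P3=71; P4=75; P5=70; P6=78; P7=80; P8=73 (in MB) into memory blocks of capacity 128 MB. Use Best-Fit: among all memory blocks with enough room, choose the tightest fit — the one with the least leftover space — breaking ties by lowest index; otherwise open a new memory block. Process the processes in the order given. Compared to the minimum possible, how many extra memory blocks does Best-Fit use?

0

Best-Fit: [72] [76] [71] [75] [70] [78] [80] [73] → 8 memory blocks.
8 processes exceed 64 MB (half the capacity), and no two of those can share a memory block, so at least 8 memory blocks are needed.
So 8 is already optimal.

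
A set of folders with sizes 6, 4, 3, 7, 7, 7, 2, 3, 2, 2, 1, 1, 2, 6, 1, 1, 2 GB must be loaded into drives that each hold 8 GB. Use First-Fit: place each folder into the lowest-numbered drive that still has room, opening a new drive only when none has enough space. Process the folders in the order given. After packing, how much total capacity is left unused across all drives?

6 GB → drive 1 (remaining 2 GB)
4 GB → drive 2 (remaining 4 GB)
3 GB → drive 2 (remaining 1 GB)
7 GB → drive 3 (remaining 1 GB)
7 GB → drive 4 (remaining 1 GB)
7 GB → drive 5 (remaining 1 GB)
2 GB → drive 1 (remaining 0 GB)
3 GB → drive 6 (remaining 5 GB)
2 GB → drive 6 (remaining 3 GB)
2 GB → drive 6 (remaining 1 GB)
1 GB → drive 2 (remaining 0 GB)
1 GB → drive 3 (remaining 0 GB)
2 GB → drive 7 (remaining 6 GB)
6 GB → drive 7 (remaining 0 GB)
1 GB → drive 4 (remaining 0 GB)
1 GB → drive 5 (remaining 0 GB)
2 GB → drive 8 (remaining 6 GB)
8 drives × 8 GB = 64 GB; used 57 GB; unused 7 GB.

7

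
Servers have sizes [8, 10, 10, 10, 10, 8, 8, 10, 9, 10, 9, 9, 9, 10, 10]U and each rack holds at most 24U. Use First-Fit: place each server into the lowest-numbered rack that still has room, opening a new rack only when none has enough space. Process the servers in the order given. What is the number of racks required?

8U → rack 1 (remaining 16U)
10U → rack 1 (remaining 6U)
10U → rack 2 (remaining 14U)
10U → rack 2 (remaining 4U)
10U → rack 3 (remaining 14U)
8U → rack 3 (remaining 6U)
8U → rack 4 (remaining 16U)
10U → rack 4 (remaining 6U)
9U → rack 5 (remaining 15U)
10U → rack 5 (remaining 5U)
9U → rack 6 (remaining 15U)
9U → rack 6 (remaining 6U)
9U → rack 7 (remaining 15U)
10U → rack 7 (remaining 5U)
10U → rack 8 (remaining 14U)
Final racks: [8,10] [10,10] [10,8] [8,10] [9,10] [9,9] [9,10] [10].

8 racks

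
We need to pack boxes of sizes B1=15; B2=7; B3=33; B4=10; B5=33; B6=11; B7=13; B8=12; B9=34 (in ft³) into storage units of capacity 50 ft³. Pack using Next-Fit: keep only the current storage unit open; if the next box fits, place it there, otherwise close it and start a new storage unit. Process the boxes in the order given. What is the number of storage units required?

storage unit 1: place B1 (15 ft³), 35 ft³ left
storage unit 1: place B2 (7 ft³), 28 ft³ left
storage unit 2: place B3 (33 ft³), 17 ft³ left
storage unit 2: place B4 (10 ft³), 7 ft³ left
storage unit 3: place B5 (33 ft³), 17 ft³ left
storage unit 3: place B6 (11 ft³), 6 ft³ left
storage unit 4: place B7 (13 ft³), 37 ft³ left
storage unit 4: place B8 (12 ft³), 25 ft³ left
storage unit 5: place B9 (34 ft³), 16 ft³ left

5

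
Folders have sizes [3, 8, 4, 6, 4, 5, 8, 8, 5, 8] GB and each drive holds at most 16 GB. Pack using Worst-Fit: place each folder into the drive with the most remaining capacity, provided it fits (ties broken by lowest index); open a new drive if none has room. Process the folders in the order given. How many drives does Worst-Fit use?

4

drive 1: place 3 GB, 13 GB left
drive 1: place 8 GB, 5 GB left
drive 1: place 4 GB, 1 GB left
drive 2: place 6 GB, 10 GB left
drive 2: place 4 GB, 6 GB left
drive 2: place 5 GB, 1 GB left
drive 3: place 8 GB, 8 GB left
drive 3: place 8 GB, 0 GB left
drive 4: place 5 GB, 11 GB left
drive 4: place 8 GB, 3 GB left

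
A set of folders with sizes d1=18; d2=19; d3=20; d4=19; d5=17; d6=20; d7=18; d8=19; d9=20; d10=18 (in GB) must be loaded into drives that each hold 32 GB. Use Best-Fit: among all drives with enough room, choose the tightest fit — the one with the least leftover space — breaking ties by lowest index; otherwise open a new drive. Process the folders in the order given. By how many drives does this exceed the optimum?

0

Best-Fit: [18] [19] [20] [19] [17] [20] [18] [19] [20] [18] → 10 drives.
10 folders exceed 16 GB (half the capacity), and no two of those can share a drive, so at least 10 drives are needed.
So 10 is already optimal.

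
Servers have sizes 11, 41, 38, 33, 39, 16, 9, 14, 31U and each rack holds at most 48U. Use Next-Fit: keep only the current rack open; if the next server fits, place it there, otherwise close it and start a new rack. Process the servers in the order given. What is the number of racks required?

Put 11U in rack 1; 37U remain.
Put 41U in rack 2; 7U remain.
Put 38U in rack 3; 10U remain.
Put 33U in rack 4; 15U remain.
Put 39U in rack 5; 9U remain.
Put 16U in rack 6; 32U remain.
Put 9U in rack 6; 23U remain.
Put 14U in rack 6; 9U remain.
Put 31U in rack 7; 17U remain.
Final racks: [11] [41] [38] [33] [39] [16,9,14] [31].

7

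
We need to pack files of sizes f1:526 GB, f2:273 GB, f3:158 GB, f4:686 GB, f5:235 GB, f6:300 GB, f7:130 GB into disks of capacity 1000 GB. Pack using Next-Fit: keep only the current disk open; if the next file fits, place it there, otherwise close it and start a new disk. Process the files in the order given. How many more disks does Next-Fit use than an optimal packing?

0

Next-Fit: [526,273,158] [686,235] [300,130] → 3 disks.
Total size 2308 GB; any packing needs at least ⌈2308/1000⌉ = 3 disks.
So 3 is already optimal.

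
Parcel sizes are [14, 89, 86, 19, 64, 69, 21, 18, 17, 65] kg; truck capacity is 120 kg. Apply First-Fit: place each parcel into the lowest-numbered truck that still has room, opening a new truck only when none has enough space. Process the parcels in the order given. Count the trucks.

Put 14 kg in truck 1; 106 kg remain.
Put 89 kg in truck 1; 17 kg remain.
Put 86 kg in truck 2; 34 kg remain.
Put 19 kg in truck 2; 15 kg remain.
Put 64 kg in truck 3; 56 kg remain.
Put 69 kg in truck 4; 51 kg remain.
Put 21 kg in truck 3; 35 kg remain.
Put 18 kg in truck 3; 17 kg remain.
Put 17 kg in truck 1; 0 kg remain.
Put 65 kg in truck 5; 55 kg remain.
Final trucks: [14,89,17] [86,19] [64,21,18] [69] [65].

5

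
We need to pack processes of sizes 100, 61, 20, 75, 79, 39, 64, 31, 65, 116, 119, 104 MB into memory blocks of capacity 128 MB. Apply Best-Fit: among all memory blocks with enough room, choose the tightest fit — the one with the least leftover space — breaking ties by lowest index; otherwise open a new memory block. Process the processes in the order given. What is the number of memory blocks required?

8

memory block 1: place 100 MB, 28 MB left
memory block 2: place 61 MB, 67 MB left
memory block 1: place 20 MB, 8 MB left
memory block 3: place 75 MB, 53 MB left
memory block 4: place 79 MB, 49 MB left
memory block 4: place 39 MB, 10 MB left
memory block 2: place 64 MB, 3 MB left
memory block 3: place 31 MB, 22 MB left
memory block 5: place 65 MB, 63 MB left
memory block 6: place 116 MB, 12 MB left
memory block 7: place 119 MB, 9 MB left
memory block 8: place 104 MB, 24 MB left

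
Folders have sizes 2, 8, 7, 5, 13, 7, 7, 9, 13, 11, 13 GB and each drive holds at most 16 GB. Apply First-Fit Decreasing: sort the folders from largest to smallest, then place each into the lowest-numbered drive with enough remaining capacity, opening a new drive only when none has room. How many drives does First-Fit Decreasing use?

7

Sorted descending: 13, 13, 13, 11, 9, 8, 7, 7, 7, 5, 2.
drive 1: place 13 GB, 3 GB left
drive 2: place 13 GB, 3 GB left
drive 3: place 13 GB, 3 GB left
drive 4: place 11 GB, 5 GB left
drive 5: place 9 GB, 7 GB left
drive 6: place 8 GB, 8 GB left
drive 5: place 7 GB, 0 GB left
drive 6: place 7 GB, 1 GB left
drive 7: place 7 GB, 9 GB left
drive 4: place 5 GB, 0 GB left
drive 1: place 2 GB, 1 GB left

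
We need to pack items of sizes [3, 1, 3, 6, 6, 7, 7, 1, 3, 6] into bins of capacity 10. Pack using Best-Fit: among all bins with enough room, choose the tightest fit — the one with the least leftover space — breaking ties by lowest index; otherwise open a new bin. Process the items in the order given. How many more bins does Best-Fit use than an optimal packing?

1

Best-Fit: [3,1,3,1] [6] [6] [7,3] [7] [6] → 6 bins.
Total size 43; any packing needs at least ⌈43/10⌉ = 5 bins.
An optimal packing achieves that bound: [7,3] [7,3] [6,3,1] [6,1] [6] → 5 bins.
Excess: 6 − 5 = 1.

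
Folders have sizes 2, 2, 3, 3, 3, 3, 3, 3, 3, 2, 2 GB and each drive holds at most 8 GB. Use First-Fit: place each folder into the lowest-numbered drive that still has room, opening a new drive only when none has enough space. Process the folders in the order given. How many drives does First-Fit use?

4

2 GB → drive 1 (remaining 6 GB)
2 GB → drive 1 (remaining 4 GB)
3 GB → drive 1 (remaining 1 GB)
3 GB → drive 2 (remaining 5 GB)
3 GB → drive 2 (remaining 2 GB)
3 GB → drive 3 (remaining 5 GB)
3 GB → drive 3 (remaining 2 GB)
3 GB → drive 4 (remaining 5 GB)
3 GB → drive 4 (remaining 2 GB)
2 GB → drive 2 (remaining 0 GB)
2 GB → drive 3 (remaining 0 GB)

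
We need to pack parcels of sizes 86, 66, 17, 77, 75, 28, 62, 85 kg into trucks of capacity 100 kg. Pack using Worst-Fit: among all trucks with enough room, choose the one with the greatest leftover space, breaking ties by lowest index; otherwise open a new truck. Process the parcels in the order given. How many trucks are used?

6

Put 86 kg in truck 1; 14 kg remain.
Put 66 kg in truck 2; 34 kg remain.
Put 17 kg in truck 2; 17 kg remain.
Put 77 kg in truck 3; 23 kg remain.
Put 75 kg in truck 4; 25 kg remain.
Put 28 kg in truck 5; 72 kg remain.
Put 62 kg in truck 5; 10 kg remain.
Put 85 kg in truck 6; 15 kg remain.
Final trucks: [86] [66,17] [77] [75] [28,62] [85].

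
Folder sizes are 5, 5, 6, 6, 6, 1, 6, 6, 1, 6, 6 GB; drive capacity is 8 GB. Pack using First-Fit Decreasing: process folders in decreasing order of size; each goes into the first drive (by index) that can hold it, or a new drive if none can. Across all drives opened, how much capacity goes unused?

Sorted descending: 6, 6, 6, 6, 6, 6, 6, 5, 5, 1, 1.
6 GB → drive 1 (remaining 2 GB)
6 GB → drive 2 (remaining 2 GB)
6 GB → drive 3 (remaining 2 GB)
6 GB → drive 4 (remaining 2 GB)
6 GB → drive 5 (remaining 2 GB)
6 GB → drive 6 (remaining 2 GB)
6 GB → drive 7 (remaining 2 GB)
5 GB → drive 8 (remaining 3 GB)
5 GB → drive 9 (remaining 3 GB)
1 GB → drive 1 (remaining 1 GB)
1 GB → drive 1 (remaining 0 GB)
9 drives × 8 GB = 72 GB; used 54 GB; unused 18 GB.

18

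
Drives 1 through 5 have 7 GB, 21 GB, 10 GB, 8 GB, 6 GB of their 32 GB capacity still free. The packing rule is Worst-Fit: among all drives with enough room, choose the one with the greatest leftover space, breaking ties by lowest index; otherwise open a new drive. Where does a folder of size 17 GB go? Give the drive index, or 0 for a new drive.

Drives with room: drive 2 (21 GB).
Most room is drive 2 with 21 GB free.

2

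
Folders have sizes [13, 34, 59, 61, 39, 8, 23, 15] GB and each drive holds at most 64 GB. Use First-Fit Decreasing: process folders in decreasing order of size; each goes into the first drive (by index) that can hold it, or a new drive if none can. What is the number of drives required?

Sorted descending: 61, 59, 39, 34, 23, 15, 13, 8.
Put 61 GB in drive 1; 3 GB remain.
Put 59 GB in drive 2; 5 GB remain.
Put 39 GB in drive 3; 25 GB remain.
Put 34 GB in drive 4; 30 GB remain.
Put 23 GB in drive 3; 2 GB remain.
Put 15 GB in drive 4; 15 GB remain.
Put 13 GB in drive 4; 2 GB remain.
Put 8 GB in drive 5; 56 GB remain.
Final drives: [61] [59] [39,23] [34,15,13] [8].

5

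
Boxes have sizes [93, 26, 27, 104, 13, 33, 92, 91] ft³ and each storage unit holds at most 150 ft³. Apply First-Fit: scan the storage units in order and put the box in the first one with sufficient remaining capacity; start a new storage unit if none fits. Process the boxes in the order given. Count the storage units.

93 ft³ → storage unit 1 (remaining 57 ft³)
26 ft³ → storage unit 1 (remaining 31 ft³)
27 ft³ → storage unit 1 (remaining 4 ft³)
104 ft³ → storage unit 2 (remaining 46 ft³)
13 ft³ → storage unit 2 (remaining 33 ft³)
33 ft³ → storage unit 2 (remaining 0 ft³)
92 ft³ → storage unit 3 (remaining 58 ft³)
91 ft³ → storage unit 4 (remaining 59 ft³)

4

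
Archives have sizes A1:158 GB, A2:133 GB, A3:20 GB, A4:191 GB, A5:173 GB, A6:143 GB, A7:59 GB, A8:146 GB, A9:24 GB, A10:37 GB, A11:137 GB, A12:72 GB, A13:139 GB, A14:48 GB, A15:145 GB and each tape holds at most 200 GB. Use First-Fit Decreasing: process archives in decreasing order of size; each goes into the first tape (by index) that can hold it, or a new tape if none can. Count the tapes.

10 tapes

Sorted descending: 191, 173, 158, 146, 145, 143, 139, 137, 133, 72, 59, 48, 37, 24, 20.
191 GB → tape 1 (remaining 9 GB)
173 GB → tape 2 (remaining 27 GB)
158 GB → tape 3 (remaining 42 GB)
146 GB → tape 4 (remaining 54 GB)
145 GB → tape 5 (remaining 55 GB)
143 GB → tape 6 (remaining 57 GB)
139 GB → tape 7 (remaining 61 GB)
137 GB → tape 8 (remaining 63 GB)
133 GB → tape 9 (remaining 67 GB)
72 GB → tape 10 (remaining 128 GB)
59 GB → tape 7 (remaining 2 GB)
48 GB → tape 4 (remaining 6 GB)
37 GB → tape 3 (remaining 5 GB)
24 GB → tape 2 (remaining 3 GB)
20 GB → tape 5 (remaining 35 GB)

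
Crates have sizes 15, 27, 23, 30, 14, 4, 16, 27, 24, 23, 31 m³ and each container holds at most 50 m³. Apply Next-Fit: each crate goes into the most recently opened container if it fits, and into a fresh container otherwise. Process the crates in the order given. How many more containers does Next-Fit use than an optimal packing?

Next-Fit: [15,27] [23] [30,14,4] [16,27] [24,23] [31] → 6 containers.
Total size 234 m³; any packing needs at least ⌈234/50⌉ = 5 containers.
An optimal packing achieves that bound: [31,16] [30,15,4] [27,23] [27,23] [24,14] → 5 containers.
Excess: 6 − 5 = 1.

1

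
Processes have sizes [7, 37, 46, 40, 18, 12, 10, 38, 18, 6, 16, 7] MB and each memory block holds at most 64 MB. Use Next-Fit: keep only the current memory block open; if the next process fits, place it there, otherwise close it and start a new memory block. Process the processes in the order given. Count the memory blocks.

5

7 MB → memory block 1 (remaining 57 MB)
37 MB → memory block 1 (remaining 20 MB)
46 MB → memory block 2 (remaining 18 MB)
40 MB → memory block 3 (remaining 24 MB)
18 MB → memory block 3 (remaining 6 MB)
12 MB → memory block 4 (remaining 52 MB)
10 MB → memory block 4 (remaining 42 MB)
38 MB → memory block 4 (remaining 4 MB)
18 MB → memory block 5 (remaining 46 MB)
6 MB → memory block 5 (remaining 40 MB)
16 MB → memory block 5 (remaining 24 MB)
7 MB → memory block 5 (remaining 17 MB)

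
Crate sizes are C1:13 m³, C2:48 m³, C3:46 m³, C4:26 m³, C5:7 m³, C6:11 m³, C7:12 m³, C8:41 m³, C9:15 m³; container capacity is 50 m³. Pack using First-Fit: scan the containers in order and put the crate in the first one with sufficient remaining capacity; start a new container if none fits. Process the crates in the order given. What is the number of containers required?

5

Put C1 (13 m³) in container 1; 37 m³ remain.
Put C2 (48 m³) in container 2; 2 m³ remain.
Put C3 (46 m³) in container 3; 4 m³ remain.
Put C4 (26 m³) in container 1; 11 m³ remain.
Put C5 (7 m³) in container 1; 4 m³ remain.
Put C6 (11 m³) in container 4; 39 m³ remain.
Put C7 (12 m³) in container 4; 27 m³ remain.
Put C8 (41 m³) in container 5; 9 m³ remain.
Put C9 (15 m³) in container 4; 12 m³ remain.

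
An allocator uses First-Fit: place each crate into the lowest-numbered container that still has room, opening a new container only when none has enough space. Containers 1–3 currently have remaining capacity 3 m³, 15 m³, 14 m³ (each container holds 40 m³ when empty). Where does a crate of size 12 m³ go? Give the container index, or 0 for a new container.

Containers with room: container 2 (15 m³), container 3 (14 m³).
The first with room is container 2.

2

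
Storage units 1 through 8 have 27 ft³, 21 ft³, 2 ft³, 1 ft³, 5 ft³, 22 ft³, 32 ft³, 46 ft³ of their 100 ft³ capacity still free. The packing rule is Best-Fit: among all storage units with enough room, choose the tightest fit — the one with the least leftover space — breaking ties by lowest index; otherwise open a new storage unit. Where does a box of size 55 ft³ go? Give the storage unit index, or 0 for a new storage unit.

No storage unit has ≥ 55 ft³ free, so a new storage unit is opened.

0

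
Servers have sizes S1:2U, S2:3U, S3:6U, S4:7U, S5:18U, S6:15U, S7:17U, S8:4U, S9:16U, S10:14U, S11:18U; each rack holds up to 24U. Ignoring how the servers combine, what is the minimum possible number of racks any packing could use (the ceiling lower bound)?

5 racks

Total size = 2 + 3 + 6 + 7 + 18 + 15 + 17 + 4 + 16 + 14 + 18 = 120U.
⌈120 / 24⌉ = 5.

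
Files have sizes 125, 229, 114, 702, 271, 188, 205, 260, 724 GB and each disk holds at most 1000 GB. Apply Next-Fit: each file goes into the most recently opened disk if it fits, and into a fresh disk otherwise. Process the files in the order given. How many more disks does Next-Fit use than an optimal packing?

1

Next-Fit: [125,229,114] [702,271] [188,205,260] [724] → 4 disks.
Total size 2818 GB; any packing needs at least ⌈2818/1000⌉ = 3 disks.
An optimal packing achieves that bound: [724,271] [702,260] [229,205,188,125,114] → 3 disks.
Excess: 4 − 3 = 1.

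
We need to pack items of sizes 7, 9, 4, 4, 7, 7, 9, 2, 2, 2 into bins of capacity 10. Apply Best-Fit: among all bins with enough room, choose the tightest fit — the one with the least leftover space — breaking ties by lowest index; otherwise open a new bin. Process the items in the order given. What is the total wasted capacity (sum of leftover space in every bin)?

Put 7 in bin 1; 3 remain.
Put 9 in bin 2; 1 remain.
Put 4 in bin 3; 6 remain.
Put 4 in bin 3; 2 remain.
Put 7 in bin 4; 3 remain.
Put 7 in bin 5; 3 remain.
Put 9 in bin 6; 1 remain.
Put 2 in bin 3; 0 remain.
Put 2 in bin 1; 1 remain.
Put 2 in bin 4; 1 remain.
6 bins × 10 = 60; used 53; unused 7.

7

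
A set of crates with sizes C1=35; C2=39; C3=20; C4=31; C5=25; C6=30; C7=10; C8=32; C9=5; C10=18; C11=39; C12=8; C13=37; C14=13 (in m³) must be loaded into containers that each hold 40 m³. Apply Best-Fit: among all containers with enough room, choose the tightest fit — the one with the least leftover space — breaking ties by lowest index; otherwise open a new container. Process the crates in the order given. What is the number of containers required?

Put C1 (35 m³) in container 1; 5 m³ remain.
Put C2 (39 m³) in container 2; 1 m³ remain.
Put C3 (20 m³) in container 3; 20 m³ remain.
Put C4 (31 m³) in container 4; 9 m³ remain.
Put C5 (25 m³) in container 5; 15 m³ remain.
Put C6 (30 m³) in container 6; 10 m³ remain.
Put C7 (10 m³) in container 6; 0 m³ remain.
Put C8 (32 m³) in container 7; 8 m³ remain.
Put C9 (5 m³) in container 1; 0 m³ remain.
Put C10 (18 m³) in container 3; 2 m³ remain.
Put C11 (39 m³) in container 8; 1 m³ remain.
Put C12 (8 m³) in container 7; 0 m³ remain.
Put C13 (37 m³) in container 9; 3 m³ remain.
Put C14 (13 m³) in container 5; 2 m³ remain.

9 containers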